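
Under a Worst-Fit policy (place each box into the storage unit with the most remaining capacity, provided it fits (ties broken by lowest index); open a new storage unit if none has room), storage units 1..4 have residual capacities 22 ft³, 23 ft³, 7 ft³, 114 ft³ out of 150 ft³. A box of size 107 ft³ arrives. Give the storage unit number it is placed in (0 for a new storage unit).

Storage units with room: storage unit 4 (114 ft³).
Most room is storage unit 4 with 114 ft³ free.

4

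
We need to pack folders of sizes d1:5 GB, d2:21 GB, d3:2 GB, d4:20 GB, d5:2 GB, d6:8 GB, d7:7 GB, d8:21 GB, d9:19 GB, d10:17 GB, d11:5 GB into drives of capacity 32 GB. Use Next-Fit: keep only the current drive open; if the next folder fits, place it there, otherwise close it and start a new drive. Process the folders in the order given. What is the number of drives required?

5

Put d1 (5 GB) in drive 1; 27 GB remain.
Put d2 (21 GB) in drive 1; 6 GB remain.
Put d3 (2 GB) in drive 1; 4 GB remain.
Put d4 (20 GB) in drive 2; 12 GB remain.
Put d5 (2 GB) in drive 2; 10 GB remain.
Put d6 (8 GB) in drive 2; 2 GB remain.
Put d7 (7 GB) in drive 3; 25 GB remain.
Put d8 (21 GB) in drive 3; 4 GB remain.
Put d9 (19 GB) in drive 4; 13 GB remain.
Put d10 (17 GB) in drive 5; 15 GB remain.
Put d11 (5 GB) in drive 5; 10 GB remain.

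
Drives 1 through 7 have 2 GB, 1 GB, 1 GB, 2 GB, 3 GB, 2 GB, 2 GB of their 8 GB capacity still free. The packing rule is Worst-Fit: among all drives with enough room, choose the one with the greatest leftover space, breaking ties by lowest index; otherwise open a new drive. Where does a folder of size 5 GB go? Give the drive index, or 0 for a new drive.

0

No drive has ≥ 5 GB free, so a new drive is opened.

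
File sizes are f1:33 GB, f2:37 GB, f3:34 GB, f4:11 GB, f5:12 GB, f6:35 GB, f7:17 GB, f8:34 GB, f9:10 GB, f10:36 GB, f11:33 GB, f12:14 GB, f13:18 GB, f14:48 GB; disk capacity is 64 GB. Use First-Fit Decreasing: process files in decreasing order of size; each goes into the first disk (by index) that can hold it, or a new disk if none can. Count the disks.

Sorted descending: 48, 37, 36, 35, 34, 34, 33, 33, 18, 17, 14, 12, 11, 10.
disk 1: place 48 GB, 16 GB left
disk 2: place 37 GB, 27 GB left
disk 3: place 36 GB, 28 GB left
disk 4: place 35 GB, 29 GB left
disk 5: place 34 GB, 30 GB left
disk 6: place 34 GB, 30 GB left
disk 7: place 33 GB, 31 GB left
disk 8: place 33 GB, 31 GB left
disk 2: place 18 GB, 9 GB left
disk 3: place 17 GB, 11 GB left
disk 1: place 14 GB, 2 GB left
disk 4: place 12 GB, 17 GB left
disk 3: place 11 GB, 0 GB left
disk 4: place 10 GB, 7 GB left

8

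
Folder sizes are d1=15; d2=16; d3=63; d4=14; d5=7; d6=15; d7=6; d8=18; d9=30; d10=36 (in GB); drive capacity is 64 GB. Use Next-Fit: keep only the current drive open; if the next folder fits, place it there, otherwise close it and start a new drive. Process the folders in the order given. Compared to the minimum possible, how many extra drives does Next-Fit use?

Next-Fit: [15,16] [63] [14,7,15,6,18] [30] [36] → 5 drives.
Total size 220 GB; any packing needs at least ⌈220/64⌉ = 4 drives.
An optimal packing achieves that bound: [63] [36,18,7] [30,16,15] [15,14,6] → 4 drives.
Excess: 5 − 4 = 1.

1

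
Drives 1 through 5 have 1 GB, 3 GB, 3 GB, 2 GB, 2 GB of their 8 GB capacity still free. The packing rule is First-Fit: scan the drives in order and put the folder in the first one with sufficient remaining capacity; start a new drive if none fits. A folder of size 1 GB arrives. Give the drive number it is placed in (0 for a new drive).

1

Drives with room: drive 1 (1 GB), drive 2 (3 GB), drive 3 (3 GB), drive 4 (2 GB), drive 5 (2 GB).
The first with room is drive 1.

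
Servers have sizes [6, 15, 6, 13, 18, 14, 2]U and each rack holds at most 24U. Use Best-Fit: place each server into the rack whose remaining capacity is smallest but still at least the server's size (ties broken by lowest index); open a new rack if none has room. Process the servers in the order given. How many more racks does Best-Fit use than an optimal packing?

Best-Fit: [6,15,2] [6,13] [18] [14] → 4 racks.
Total size 74U; any packing needs at least ⌈74/24⌉ = 4 racks.
So 4 is already optimal.

0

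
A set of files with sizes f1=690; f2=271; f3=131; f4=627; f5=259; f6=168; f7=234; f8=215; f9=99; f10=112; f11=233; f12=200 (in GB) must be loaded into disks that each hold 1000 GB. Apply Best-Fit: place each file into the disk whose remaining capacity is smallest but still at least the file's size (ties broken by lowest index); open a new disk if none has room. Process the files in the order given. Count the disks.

disk 1: place f1 (690 GB), 310 GB left
disk 1: place f2 (271 GB), 39 GB left
disk 2: place f3 (131 GB), 869 GB left
disk 2: place f4 (627 GB), 242 GB left
disk 3: place f5 (259 GB), 741 GB left
disk 2: place f6 (168 GB), 74 GB left
disk 3: place f7 (234 GB), 507 GB left
disk 3: place f8 (215 GB), 292 GB left
disk 3: place f9 (99 GB), 193 GB left
disk 3: place f10 (112 GB), 81 GB left
disk 4: place f11 (233 GB), 767 GB left
disk 4: place f12 (200 GB), 567 GB left

4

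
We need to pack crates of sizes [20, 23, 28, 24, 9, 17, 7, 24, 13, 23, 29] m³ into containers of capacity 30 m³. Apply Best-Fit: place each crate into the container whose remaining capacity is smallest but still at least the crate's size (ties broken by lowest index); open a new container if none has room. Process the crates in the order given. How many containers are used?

20 m³ → container 1 (remaining 10 m³)
23 m³ → container 2 (remaining 7 m³)
28 m³ → container 3 (remaining 2 m³)
24 m³ → container 4 (remaining 6 m³)
9 m³ → container 1 (remaining 1 m³)
17 m³ → container 5 (remaining 13 m³)
7 m³ → container 2 (remaining 0 m³)
24 m³ → container 6 (remaining 6 m³)
13 m³ → container 5 (remaining 0 m³)
23 m³ → container 7 (remaining 7 m³)
29 m³ → container 8 (remaining 1 m³)

8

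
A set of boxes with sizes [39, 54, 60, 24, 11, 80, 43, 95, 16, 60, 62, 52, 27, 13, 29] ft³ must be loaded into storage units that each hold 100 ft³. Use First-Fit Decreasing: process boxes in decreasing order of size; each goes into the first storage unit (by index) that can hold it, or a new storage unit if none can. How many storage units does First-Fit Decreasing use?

Sorted descending: 95, 80, 62, 60, 60, 54, 52, 43, 39, 29, 27, 24, 16, 13, 11.
95 ft³ → storage unit 1 (remaining 5 ft³)
80 ft³ → storage unit 2 (remaining 20 ft³)
62 ft³ → storage unit 3 (remaining 38 ft³)
60 ft³ → storage unit 4 (remaining 40 ft³)
60 ft³ → storage unit 5 (remaining 40 ft³)
54 ft³ → storage unit 6 (remaining 46 ft³)
52 ft³ → storage unit 7 (remaining 48 ft³)
43 ft³ → storage unit 6 (remaining 3 ft³)
39 ft³ → storage unit 4 (remaining 1 ft³)
29 ft³ → storage unit 3 (remaining 9 ft³)
27 ft³ → storage unit 5 (remaining 13 ft³)
24 ft³ → storage unit 7 (remaining 24 ft³)
16 ft³ → storage unit 2 (remaining 4 ft³)
13 ft³ → storage unit 5 (remaining 0 ft³)
11 ft³ → storage unit 7 (remaining 13 ft³)

7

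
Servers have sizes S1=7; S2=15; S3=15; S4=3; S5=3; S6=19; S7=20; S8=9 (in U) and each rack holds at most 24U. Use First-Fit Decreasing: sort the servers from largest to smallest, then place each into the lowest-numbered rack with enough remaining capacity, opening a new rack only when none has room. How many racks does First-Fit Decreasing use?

Sorted descending: 20, 19, 15, 15, 9, 7, 3, 3.
20U → rack 1 (remaining 4U)
19U → rack 2 (remaining 5U)
15U → rack 3 (remaining 9U)
15U → rack 4 (remaining 9U)
9U → rack 3 (remaining 0U)
7U → rack 4 (remaining 2U)
3U → rack 1 (remaining 1U)
3U → rack 2 (remaining 2U)

4 racks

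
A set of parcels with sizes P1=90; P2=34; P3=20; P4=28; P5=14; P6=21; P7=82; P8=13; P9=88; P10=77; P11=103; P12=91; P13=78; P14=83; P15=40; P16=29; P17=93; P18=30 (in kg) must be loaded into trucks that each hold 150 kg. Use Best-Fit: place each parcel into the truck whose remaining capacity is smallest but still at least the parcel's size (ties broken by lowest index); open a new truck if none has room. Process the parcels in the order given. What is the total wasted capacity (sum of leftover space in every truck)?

Put P1 (90 kg) in truck 1; 60 kg remain.
Put P2 (34 kg) in truck 1; 26 kg remain.
Put P3 (20 kg) in truck 1; 6 kg remain.
Put P4 (28 kg) in truck 2; 122 kg remain.
Put P5 (14 kg) in truck 2; 108 kg remain.
Put P6 (21 kg) in truck 2; 87 kg remain.
Put P7 (82 kg) in truck 2; 5 kg remain.
Put P8 (13 kg) in truck 3; 137 kg remain.
Put P9 (88 kg) in truck 3; 49 kg remain.
Put P10 (77 kg) in truck 4; 73 kg remain.
Put P11 (103 kg) in truck 5; 47 kg remain.
Put P12 (91 kg) in truck 6; 59 kg remain.
Put P13 (78 kg) in truck 7; 72 kg remain.
Put P14 (83 kg) in truck 8; 67 kg remain.
Put P15 (40 kg) in truck 5; 7 kg remain.
Put P16 (29 kg) in truck 3; 20 kg remain.
Put P17 (93 kg) in truck 9; 57 kg remain.
Put P18 (30 kg) in truck 9; 27 kg remain.
9 trucks × 150 kg = 1350 kg; used 1014 kg; unused 336 kg.

336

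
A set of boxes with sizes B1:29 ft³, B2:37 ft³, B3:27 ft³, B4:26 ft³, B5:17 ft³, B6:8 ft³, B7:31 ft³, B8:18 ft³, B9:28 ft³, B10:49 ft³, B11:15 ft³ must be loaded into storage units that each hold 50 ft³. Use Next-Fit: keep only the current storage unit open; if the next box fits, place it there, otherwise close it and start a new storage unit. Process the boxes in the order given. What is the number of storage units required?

Put B1 (29 ft³) in storage unit 1; 21 ft³ remain.
Put B2 (37 ft³) in storage unit 2; 13 ft³ remain.
Put B3 (27 ft³) in storage unit 3; 23 ft³ remain.
Put B4 (26 ft³) in storage unit 4; 24 ft³ remain.
Put B5 (17 ft³) in storage unit 4; 7 ft³ remain.
Put B6 (8 ft³) in storage unit 5; 42 ft³ remain.
Put B7 (31 ft³) in storage unit 5; 11 ft³ remain.
Put B8 (18 ft³) in storage unit 6; 32 ft³ remain.
Put B9 (28 ft³) in storage unit 6; 4 ft³ remain.
Put B10 (49 ft³) in storage unit 7; 1 ft³ remain.
Put B11 (15 ft³) in storage unit 8; 35 ft³ remain.

8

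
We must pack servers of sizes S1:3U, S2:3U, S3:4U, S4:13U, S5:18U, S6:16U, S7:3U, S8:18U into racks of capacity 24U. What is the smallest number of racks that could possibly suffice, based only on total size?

Total size = 3 + 3 + 4 + 13 + 18 + 16 + 3 + 18 = 78U.
⌈78 / 24⌉ = 4.

4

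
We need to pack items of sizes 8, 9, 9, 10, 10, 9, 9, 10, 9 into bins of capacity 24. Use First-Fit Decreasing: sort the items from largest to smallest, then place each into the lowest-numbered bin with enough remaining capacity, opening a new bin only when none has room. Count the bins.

5 bins

Sorted descending: 10, 10, 10, 9, 9, 9, 9, 9, 8.
Put 10 in bin 1; 14 remain.
Put 10 in bin 1; 4 remain.
Put 10 in bin 2; 14 remain.
Put 9 in bin 2; 5 remain.
Put 9 in bin 3; 15 remain.
Put 9 in bin 3; 6 remain.
Put 9 in bin 4; 15 remain.
Put 9 in bin 4; 6 remain.
Put 8 in bin 5; 16 remain.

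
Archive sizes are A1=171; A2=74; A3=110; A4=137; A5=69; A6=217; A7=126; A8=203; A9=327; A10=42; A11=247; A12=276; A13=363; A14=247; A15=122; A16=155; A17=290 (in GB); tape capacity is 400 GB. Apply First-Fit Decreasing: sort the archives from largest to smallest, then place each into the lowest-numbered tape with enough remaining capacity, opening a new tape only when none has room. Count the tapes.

Sorted descending: 363, 327, 290, 276, 247, 247, 217, 203, 171, 155, 137, 126, 122, 110, 74, 69, 42.
363 GB → tape 1 (remaining 37 GB)
327 GB → tape 2 (remaining 73 GB)
290 GB → tape 3 (remaining 110 GB)
276 GB → tape 4 (remaining 124 GB)
247 GB → tape 5 (remaining 153 GB)
247 GB → tape 6 (remaining 153 GB)
217 GB → tape 7 (remaining 183 GB)
203 GB → tape 8 (remaining 197 GB)
171 GB → tape 7 (remaining 12 GB)
155 GB → tape 8 (remaining 42 GB)
137 GB → tape 5 (remaining 16 GB)
126 GB → tape 6 (remaining 27 GB)
122 GB → tape 4 (remaining 2 GB)
110 GB → tape 3 (remaining 0 GB)
74 GB → tape 9 (remaining 326 GB)
69 GB → tape 2 (remaining 4 GB)
42 GB → tape 8 (remaining 0 GB)

9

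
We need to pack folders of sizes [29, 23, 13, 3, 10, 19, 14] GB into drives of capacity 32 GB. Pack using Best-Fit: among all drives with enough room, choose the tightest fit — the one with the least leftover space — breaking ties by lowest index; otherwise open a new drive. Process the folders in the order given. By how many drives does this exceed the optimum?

Best-Fit: [29,3] [23] [13,10] [19] [14] → 5 drives.
Total size 111 GB; any packing needs at least ⌈111/32⌉ = 4 drives.
An optimal packing achieves that bound: [29,3] [23] [19,13] [14,10] → 4 drives.
Excess: 5 − 4 = 1.

1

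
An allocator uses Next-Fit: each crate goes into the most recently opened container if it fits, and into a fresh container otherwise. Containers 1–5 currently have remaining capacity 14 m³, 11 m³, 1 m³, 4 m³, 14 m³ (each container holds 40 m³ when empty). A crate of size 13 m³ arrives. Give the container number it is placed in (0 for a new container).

Next-Fit only looks at container 5, which has 14 m³ free.
13 m³ fits there.

5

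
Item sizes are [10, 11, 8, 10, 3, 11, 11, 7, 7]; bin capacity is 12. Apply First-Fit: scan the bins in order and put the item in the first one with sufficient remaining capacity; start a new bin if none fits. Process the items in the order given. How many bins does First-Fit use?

bin 1: place 10, 2 left
bin 2: place 11, 1 left
bin 3: place 8, 4 left
bin 4: place 10, 2 left
bin 3: place 3, 1 left
bin 5: place 11, 1 left
bin 6: place 11, 1 left
bin 7: place 7, 5 left
bin 8: place 7, 5 left
Final bins: [10] [11] [8,3] [10] [11] [11] [7] [7].

8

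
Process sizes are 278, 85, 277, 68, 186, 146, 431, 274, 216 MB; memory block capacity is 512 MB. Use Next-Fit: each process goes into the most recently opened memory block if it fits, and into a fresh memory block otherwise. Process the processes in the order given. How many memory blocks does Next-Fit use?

5 memory blocks

278 MB → memory block 1 (remaining 234 MB)
85 MB → memory block 1 (remaining 149 MB)
277 MB → memory block 2 (remaining 235 MB)
68 MB → memory block 2 (remaining 167 MB)
186 MB → memory block 3 (remaining 326 MB)
146 MB → memory block 3 (remaining 180 MB)
431 MB → memory block 4 (remaining 81 MB)
274 MB → memory block 5 (remaining 238 MB)
216 MB → memory block 5 (remaining 22 MB)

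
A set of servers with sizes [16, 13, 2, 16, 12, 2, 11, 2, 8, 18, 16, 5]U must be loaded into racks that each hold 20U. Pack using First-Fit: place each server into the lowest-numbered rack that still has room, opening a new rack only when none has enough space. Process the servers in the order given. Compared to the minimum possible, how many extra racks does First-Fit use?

0

First-Fit: [16,2,2] [13,2,5] [16] [12,8] [11] [18] [16] → 7 racks.
Total size 121U; any packing needs at least ⌈121/20⌉ = 7 racks.
So 7 is already optimal.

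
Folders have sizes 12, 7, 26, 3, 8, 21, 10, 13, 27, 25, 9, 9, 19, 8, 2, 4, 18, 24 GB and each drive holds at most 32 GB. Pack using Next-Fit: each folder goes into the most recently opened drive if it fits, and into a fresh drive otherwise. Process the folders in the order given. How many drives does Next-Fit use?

10

12 GB → drive 1 (remaining 20 GB)
7 GB → drive 1 (remaining 13 GB)
26 GB → drive 2 (remaining 6 GB)
3 GB → drive 2 (remaining 3 GB)
8 GB → drive 3 (remaining 24 GB)
21 GB → drive 3 (remaining 3 GB)
10 GB → drive 4 (remaining 22 GB)
13 GB → drive 4 (remaining 9 GB)
27 GB → drive 5 (remaining 5 GB)
25 GB → drive 6 (remaining 7 GB)
9 GB → drive 7 (remaining 23 GB)
9 GB → drive 7 (remaining 14 GB)
19 GB → drive 8 (remaining 13 GB)
8 GB → drive 8 (remaining 5 GB)
2 GB → drive 8 (remaining 3 GB)
4 GB → drive 9 (remaining 28 GB)
18 GB → drive 9 (remaining 10 GB)
24 GB → drive 10 (remaining 8 GB)
Final drives: [12,7] [26,3] [8,21] [10,13] [27] [25] [9,9] [19,8,2] [4,18] [24].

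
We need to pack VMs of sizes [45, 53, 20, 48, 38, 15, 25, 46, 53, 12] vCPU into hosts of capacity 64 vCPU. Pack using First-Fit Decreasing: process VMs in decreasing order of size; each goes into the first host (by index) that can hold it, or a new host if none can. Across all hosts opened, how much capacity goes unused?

Sorted descending: 53, 53, 48, 46, 45, 38, 25, 20, 15, 12.
53 vCPU → host 1 (remaining 11 vCPU)
53 vCPU → host 2 (remaining 11 vCPU)
48 vCPU → host 3 (remaining 16 vCPU)
46 vCPU → host 4 (remaining 18 vCPU)
45 vCPU → host 5 (remaining 19 vCPU)
38 vCPU → host 6 (remaining 26 vCPU)
25 vCPU → host 6 (remaining 1 vCPU)
20 vCPU → host 7 (remaining 44 vCPU)
15 vCPU → host 3 (remaining 1 vCPU)
12 vCPU → host 4 (remaining 6 vCPU)
7 hosts × 64 vCPU = 448 vCPU; used 355 vCPU; unused 93 vCPU.

93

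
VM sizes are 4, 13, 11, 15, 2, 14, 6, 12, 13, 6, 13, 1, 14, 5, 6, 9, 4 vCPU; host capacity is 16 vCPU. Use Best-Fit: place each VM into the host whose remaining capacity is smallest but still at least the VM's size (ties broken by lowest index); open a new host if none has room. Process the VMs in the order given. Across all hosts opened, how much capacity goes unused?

Put 4 vCPU in host 1; 12 vCPU remain.
Put 13 vCPU in host 2; 3 vCPU remain.
Put 11 vCPU in host 1; 1 vCPU remain.
Put 15 vCPU in host 3; 1 vCPU remain.
Put 2 vCPU in host 2; 1 vCPU remain.
Put 14 vCPU in host 4; 2 vCPU remain.
Put 6 vCPU in host 5; 10 vCPU remain.
Put 12 vCPU in host 6; 4 vCPU remain.
Put 13 vCPU in host 7; 3 vCPU remain.
Put 6 vCPU in host 5; 4 vCPU remain.
Put 13 vCPU in host 8; 3 vCPU remain.
Put 1 vCPU in host 1; 0 vCPU remain.
Put 14 vCPU in host 9; 2 vCPU remain.
Put 5 vCPU in host 10; 11 vCPU remain.
Put 6 vCPU in host 10; 5 vCPU remain.
Put 9 vCPU in host 11; 7 vCPU remain.
Put 4 vCPU in host 5; 0 vCPU remain.
11 hosts × 16 vCPU = 176 vCPU; used 148 vCPU; unused 28 vCPU.

28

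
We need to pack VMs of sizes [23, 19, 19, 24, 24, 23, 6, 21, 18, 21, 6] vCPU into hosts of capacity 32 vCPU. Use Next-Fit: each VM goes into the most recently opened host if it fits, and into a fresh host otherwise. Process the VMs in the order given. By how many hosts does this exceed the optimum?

0

Next-Fit: [23] [19] [19] [24] [24] [23,6] [21] [18] [21,6] → 9 hosts.
9 VMs exceed 16 vCPU (half the capacity), and no two of those can share a host, so at least 9 hosts are needed.
So 9 is already optimal.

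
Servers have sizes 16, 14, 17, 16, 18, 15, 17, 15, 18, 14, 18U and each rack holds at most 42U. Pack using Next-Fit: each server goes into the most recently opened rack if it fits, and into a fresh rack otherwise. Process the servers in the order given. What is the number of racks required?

6

16U → rack 1 (remaining 26U)
14U → rack 1 (remaining 12U)
17U → rack 2 (remaining 25U)
16U → rack 2 (remaining 9U)
18U → rack 3 (remaining 24U)
15U → rack 3 (remaining 9U)
17U → rack 4 (remaining 25U)
15U → rack 4 (remaining 10U)
18U → rack 5 (remaining 24U)
14U → rack 5 (remaining 10U)
18U → rack 6 (remaining 24U)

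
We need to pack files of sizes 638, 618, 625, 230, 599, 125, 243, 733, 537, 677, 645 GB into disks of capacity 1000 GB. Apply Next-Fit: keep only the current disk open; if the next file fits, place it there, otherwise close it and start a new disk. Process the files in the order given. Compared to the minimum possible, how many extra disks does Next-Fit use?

0

Next-Fit: [638] [618] [625,230] [599,125,243] [733] [537] [677] [645] → 8 disks.
8 files exceed 500 GB (half the capacity), and no two of those can share a disk, so at least 8 disks are needed.
So 8 is already optimal.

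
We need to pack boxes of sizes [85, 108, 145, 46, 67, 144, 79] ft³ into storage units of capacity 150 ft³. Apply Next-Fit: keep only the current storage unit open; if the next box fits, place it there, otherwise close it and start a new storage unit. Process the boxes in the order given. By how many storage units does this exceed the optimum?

Next-Fit: [85] [108] [145] [46,67] [144] [79] → 6 storage units.
Total size 674 ft³; any packing needs at least ⌈674/150⌉ = 5 storage units.
An optimal packing achieves that bound: [145] [144] [108] [85,46] [79,67] → 5 storage units.
Excess: 6 − 5 = 1.

1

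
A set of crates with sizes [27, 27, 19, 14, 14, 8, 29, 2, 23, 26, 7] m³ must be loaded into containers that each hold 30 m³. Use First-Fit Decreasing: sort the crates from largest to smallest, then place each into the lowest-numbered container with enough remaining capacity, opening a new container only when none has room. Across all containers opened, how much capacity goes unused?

14

Sorted descending: 29, 27, 27, 26, 23, 19, 14, 14, 8, 7, 2.
Put 29 m³ in container 1; 1 m³ remain.
Put 27 m³ in container 2; 3 m³ remain.
Put 27 m³ in container 3; 3 m³ remain.
Put 26 m³ in container 4; 4 m³ remain.
Put 23 m³ in container 5; 7 m³ remain.
Put 19 m³ in container 6; 11 m³ remain.
Put 14 m³ in container 7; 16 m³ remain.
Put 14 m³ in container 7; 2 m³ remain.
Put 8 m³ in container 6; 3 m³ remain.
Put 7 m³ in container 5; 0 m³ remain.
Put 2 m³ in container 2; 1 m³ remain.
7 containers × 30 m³ = 210 m³; used 196 m³; unused 14 m³.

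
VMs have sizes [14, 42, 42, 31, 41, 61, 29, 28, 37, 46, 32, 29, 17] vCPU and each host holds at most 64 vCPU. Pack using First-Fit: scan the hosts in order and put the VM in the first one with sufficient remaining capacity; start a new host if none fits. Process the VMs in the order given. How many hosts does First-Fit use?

9 hosts

14 vCPU → host 1 (remaining 50 vCPU)
42 vCPU → host 1 (remaining 8 vCPU)
42 vCPU → host 2 (remaining 22 vCPU)
31 vCPU → host 3 (remaining 33 vCPU)
41 vCPU → host 4 (remaining 23 vCPU)
61 vCPU → host 5 (remaining 3 vCPU)
29 vCPU → host 3 (remaining 4 vCPU)
28 vCPU → host 6 (remaining 36 vCPU)
37 vCPU → host 7 (remaining 27 vCPU)
46 vCPU → host 8 (remaining 18 vCPU)
32 vCPU → host 6 (remaining 4 vCPU)
29 vCPU → host 9 (remaining 35 vCPU)
17 vCPU → host 2 (remaining 5 vCPU)
Final hosts: [14,42] [42,17] [31,29] [41] [61] [28,32] [37] [46] [29].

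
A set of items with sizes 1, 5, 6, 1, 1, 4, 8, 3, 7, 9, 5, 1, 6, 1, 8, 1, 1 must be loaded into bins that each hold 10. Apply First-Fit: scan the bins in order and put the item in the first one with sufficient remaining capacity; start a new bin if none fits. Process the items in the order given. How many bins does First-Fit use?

bin 1: place 1, 9 left
bin 1: place 5, 4 left
bin 2: place 6, 4 left
bin 1: place 1, 3 left
bin 1: place 1, 2 left
bin 2: place 4, 0 left
bin 3: place 8, 2 left
bin 4: place 3, 7 left
bin 4: place 7, 0 left
bin 5: place 9, 1 left
bin 6: place 5, 5 left
bin 1: place 1, 1 left
bin 7: place 6, 4 left
bin 1: place 1, 0 left
bin 8: place 8, 2 left
bin 3: place 1, 1 left
bin 3: place 1, 0 left
Final bins: [1,5,1,1,1,1] [6,4] [8,1,1] [3,7] [9] [5] [6] [8].

8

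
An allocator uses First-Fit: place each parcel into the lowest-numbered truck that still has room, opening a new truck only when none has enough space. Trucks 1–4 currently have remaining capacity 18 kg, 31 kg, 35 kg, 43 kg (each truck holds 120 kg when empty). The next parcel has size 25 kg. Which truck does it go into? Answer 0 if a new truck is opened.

Trucks with room: truck 2 (31 kg), truck 3 (35 kg), truck 4 (43 kg).
The first with room is truck 2.

2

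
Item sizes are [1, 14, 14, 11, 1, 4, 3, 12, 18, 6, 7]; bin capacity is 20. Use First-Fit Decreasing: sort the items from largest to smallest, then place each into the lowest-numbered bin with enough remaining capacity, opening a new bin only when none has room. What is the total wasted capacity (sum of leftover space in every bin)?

9

Sorted descending: 18, 14, 14, 12, 11, 7, 6, 4, 3, 1, 1.
bin 1: place 18, 2 left
bin 2: place 14, 6 left
bin 3: place 14, 6 left
bin 4: place 12, 8 left
bin 5: place 11, 9 left
bin 4: place 7, 1 left
bin 2: place 6, 0 left
bin 3: place 4, 2 left
bin 5: place 3, 6 left
bin 1: place 1, 1 left
bin 1: place 1, 0 left
5 bins × 20 = 100; used 91; unused 9.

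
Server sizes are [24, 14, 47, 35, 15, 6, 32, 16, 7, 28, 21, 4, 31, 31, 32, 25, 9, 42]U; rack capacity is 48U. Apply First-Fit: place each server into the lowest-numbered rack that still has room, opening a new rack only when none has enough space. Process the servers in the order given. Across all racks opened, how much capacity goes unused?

61

24U → rack 1 (remaining 24U)
14U → rack 1 (remaining 10U)
47U → rack 2 (remaining 1U)
35U → rack 3 (remaining 13U)
15U → rack 4 (remaining 33U)
6U → rack 1 (remaining 4U)
32U → rack 4 (remaining 1U)
16U → rack 5 (remaining 32U)
7U → rack 3 (remaining 6U)
28U → rack 5 (remaining 4U)
21U → rack 6 (remaining 27U)
4U → rack 1 (remaining 0U)
31U → rack 7 (remaining 17U)
31U → rack 8 (remaining 17U)
32U → rack 9 (remaining 16U)
25U → rack 6 (remaining 2U)
9U → rack 7 (remaining 8U)
42U → rack 10 (remaining 6U)
10 racks × 48U = 480U; used 419U; unused 61U.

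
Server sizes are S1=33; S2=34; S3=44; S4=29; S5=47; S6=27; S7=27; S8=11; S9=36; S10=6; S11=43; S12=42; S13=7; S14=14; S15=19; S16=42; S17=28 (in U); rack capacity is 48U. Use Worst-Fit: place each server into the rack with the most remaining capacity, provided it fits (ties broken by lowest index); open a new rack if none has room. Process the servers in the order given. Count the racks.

S1 (33U) → rack 1 (remaining 15U)
S2 (34U) → rack 2 (remaining 14U)
S3 (44U) → rack 3 (remaining 4U)
S4 (29U) → rack 4 (remaining 19U)
S5 (47U) → rack 5 (remaining 1U)
S6 (27U) → rack 6 (remaining 21U)
S7 (27U) → rack 7 (remaining 21U)
S8 (11U) → rack 6 (remaining 10U)
S9 (36U) → rack 8 (remaining 12U)
S10 (6U) → rack 7 (remaining 15U)
S11 (43U) → rack 9 (remaining 5U)
S12 (42U) → rack 10 (remaining 6U)
S13 (7U) → rack 4 (remaining 12U)
S14 (14U) → rack 1 (remaining 1U)
S15 (19U) → rack 11 (remaining 29U)
S16 (42U) → rack 12 (remaining 6U)
S17 (28U) → rack 11 (remaining 1U)

12 racks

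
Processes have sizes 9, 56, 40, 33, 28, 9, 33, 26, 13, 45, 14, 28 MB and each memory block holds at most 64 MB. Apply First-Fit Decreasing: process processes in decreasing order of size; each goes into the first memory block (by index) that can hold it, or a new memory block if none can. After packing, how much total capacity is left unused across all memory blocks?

50

Sorted descending: 56, 45, 40, 33, 33, 28, 28, 26, 14, 13, 9, 9.
Put 56 MB in memory block 1; 8 MB remain.
Put 45 MB in memory block 2; 19 MB remain.
Put 40 MB in memory block 3; 24 MB remain.
Put 33 MB in memory block 4; 31 MB remain.
Put 33 MB in memory block 5; 31 MB remain.
Put 28 MB in memory block 4; 3 MB remain.
Put 28 MB in memory block 5; 3 MB remain.
Put 26 MB in memory block 6; 38 MB remain.
Put 14 MB in memory block 2; 5 MB remain.
Put 13 MB in memory block 3; 11 MB remain.
Put 9 MB in memory block 3; 2 MB remain.
Put 9 MB in memory block 6; 29 MB remain.
6 memory blocks × 64 MB = 384 MB; used 334 MB; unused 50 MB.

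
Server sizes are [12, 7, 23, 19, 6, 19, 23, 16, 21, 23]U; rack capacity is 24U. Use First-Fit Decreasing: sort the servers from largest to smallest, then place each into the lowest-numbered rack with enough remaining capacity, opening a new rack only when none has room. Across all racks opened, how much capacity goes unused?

Sorted descending: 23, 23, 23, 21, 19, 19, 16, 12, 7, 6.
23U → rack 1 (remaining 1U)
23U → rack 2 (remaining 1U)
23U → rack 3 (remaining 1U)
21U → rack 4 (remaining 3U)
19U → rack 5 (remaining 5U)
19U → rack 6 (remaining 5U)
16U → rack 7 (remaining 8U)
12U → rack 8 (remaining 12U)
7U → rack 7 (remaining 1U)
6U → rack 8 (remaining 6U)
8 racks × 24U = 192U; used 169U; unused 23U.

23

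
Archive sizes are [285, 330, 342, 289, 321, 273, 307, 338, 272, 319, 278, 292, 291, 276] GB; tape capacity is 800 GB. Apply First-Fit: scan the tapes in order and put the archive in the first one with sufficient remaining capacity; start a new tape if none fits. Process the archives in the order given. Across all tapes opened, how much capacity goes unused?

285 GB → tape 1 (remaining 515 GB)
330 GB → tape 1 (remaining 185 GB)
342 GB → tape 2 (remaining 458 GB)
289 GB → tape 2 (remaining 169 GB)
321 GB → tape 3 (remaining 479 GB)
273 GB → tape 3 (remaining 206 GB)
307 GB → tape 4 (remaining 493 GB)
338 GB → tape 4 (remaining 155 GB)
272 GB → tape 5 (remaining 528 GB)
319 GB → tape 5 (remaining 209 GB)
278 GB → tape 6 (remaining 522 GB)
292 GB → tape 6 (remaining 230 GB)
291 GB → tape 7 (remaining 509 GB)
276 GB → tape 7 (remaining 233 GB)
7 tapes × 800 GB = 5600 GB; used 4213 GB; unused 1387 GB.

1387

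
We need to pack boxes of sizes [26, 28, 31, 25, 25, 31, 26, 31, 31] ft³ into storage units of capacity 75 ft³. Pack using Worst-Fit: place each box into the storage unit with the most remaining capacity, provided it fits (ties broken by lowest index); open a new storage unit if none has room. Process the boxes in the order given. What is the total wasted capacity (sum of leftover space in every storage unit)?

121

Put 26 ft³ in storage unit 1; 49 ft³ remain.
Put 28 ft³ in storage unit 1; 21 ft³ remain.
Put 31 ft³ in storage unit 2; 44 ft³ remain.
Put 25 ft³ in storage unit 2; 19 ft³ remain.
Put 25 ft³ in storage unit 3; 50 ft³ remain.
Put 31 ft³ in storage unit 3; 19 ft³ remain.
Put 26 ft³ in storage unit 4; 49 ft³ remain.
Put 31 ft³ in storage unit 4; 18 ft³ remain.
Put 31 ft³ in storage unit 5; 44 ft³ remain.
5 storage units × 75 ft³ = 375 ft³; used 254 ft³; unused 121 ft³.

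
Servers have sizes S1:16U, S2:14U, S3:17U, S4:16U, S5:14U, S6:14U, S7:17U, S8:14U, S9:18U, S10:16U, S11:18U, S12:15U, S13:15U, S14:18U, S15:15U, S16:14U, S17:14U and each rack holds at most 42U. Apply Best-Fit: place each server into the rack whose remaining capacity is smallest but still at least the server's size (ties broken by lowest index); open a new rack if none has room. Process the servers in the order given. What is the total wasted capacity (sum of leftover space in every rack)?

S1 (16U) → rack 1 (remaining 26U)
S2 (14U) → rack 1 (remaining 12U)
S3 (17U) → rack 2 (remaining 25U)
S4 (16U) → rack 2 (remaining 9U)
S5 (14U) → rack 3 (remaining 28U)
S6 (14U) → rack 3 (remaining 14U)
S7 (17U) → rack 4 (remaining 25U)
S8 (14U) → rack 3 (remaining 0U)
S9 (18U) → rack 4 (remaining 7U)
S10 (16U) → rack 5 (remaining 26U)
S11 (18U) → rack 5 (remaining 8U)
S12 (15U) → rack 6 (remaining 27U)
S13 (15U) → rack 6 (remaining 12U)
S14 (18U) → rack 7 (remaining 24U)
S15 (15U) → rack 7 (remaining 9U)
S16 (14U) → rack 8 (remaining 28U)
S17 (14U) → rack 8 (remaining 14U)
8 racks × 42U = 336U; used 265U; unused 71U.

71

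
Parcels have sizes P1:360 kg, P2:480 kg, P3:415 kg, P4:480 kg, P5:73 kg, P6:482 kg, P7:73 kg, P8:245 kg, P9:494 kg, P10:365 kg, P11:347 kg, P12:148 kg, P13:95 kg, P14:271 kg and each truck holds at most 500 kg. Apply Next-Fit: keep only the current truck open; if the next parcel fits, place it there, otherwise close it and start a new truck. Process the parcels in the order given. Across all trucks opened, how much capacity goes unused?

1172

Put P1 (360 kg) in truck 1; 140 kg remain.
Put P2 (480 kg) in truck 2; 20 kg remain.
Put P3 (415 kg) in truck 3; 85 kg remain.
Put P4 (480 kg) in truck 4; 20 kg remain.
Put P5 (73 kg) in truck 5; 427 kg remain.
Put P6 (482 kg) in truck 6; 18 kg remain.
Put P7 (73 kg) in truck 7; 427 kg remain.
Put P8 (245 kg) in truck 7; 182 kg remain.
Put P9 (494 kg) in truck 8; 6 kg remain.
Put P10 (365 kg) in truck 9; 135 kg remain.
Put P11 (347 kg) in truck 10; 153 kg remain.
Put P12 (148 kg) in truck 10; 5 kg remain.
Put P13 (95 kg) in truck 11; 405 kg remain.
Put P14 (271 kg) in truck 11; 134 kg remain.
11 trucks × 500 kg = 5500 kg; used 4328 kg; unused 1172 kg.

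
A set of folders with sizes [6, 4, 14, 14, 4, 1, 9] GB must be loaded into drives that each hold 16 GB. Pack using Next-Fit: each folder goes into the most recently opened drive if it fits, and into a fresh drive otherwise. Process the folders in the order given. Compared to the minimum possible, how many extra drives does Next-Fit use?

Next-Fit: [6,4] [14] [14] [4,1,9] → 4 drives.
Total size 52 GB; any packing needs at least ⌈52/16⌉ = 4 drives.
So 4 is already optimal.

0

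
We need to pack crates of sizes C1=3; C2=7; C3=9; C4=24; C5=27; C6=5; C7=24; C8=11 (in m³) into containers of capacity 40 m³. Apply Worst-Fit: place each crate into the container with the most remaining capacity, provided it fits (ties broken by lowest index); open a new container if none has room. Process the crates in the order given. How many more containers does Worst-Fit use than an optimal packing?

Worst-Fit: [3,7,9,5,11] [24] [27] [24] → 4 containers.
Total size 110 m³; any packing needs at least ⌈110/40⌉ = 3 containers.
An optimal packing achieves that bound: [27,11] [24,9,7] [24,5,3] → 3 containers.
Excess: 4 − 3 = 1.

1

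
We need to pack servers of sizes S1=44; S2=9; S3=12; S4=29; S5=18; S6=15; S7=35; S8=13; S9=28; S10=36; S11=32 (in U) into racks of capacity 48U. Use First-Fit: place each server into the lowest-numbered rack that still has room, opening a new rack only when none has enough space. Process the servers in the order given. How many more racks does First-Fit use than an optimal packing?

First-Fit: [44] [9,12,18] [29,15] [35,13] [28] [36] [32] → 7 racks.
Total size 271U; any packing needs at least ⌈271/48⌉ = 6 racks.
An optimal packing achieves that bound: [44] [36,12] [35,13] [32,15] [29,18] [28,9] → 6 racks.
Excess: 7 − 6 = 1.

1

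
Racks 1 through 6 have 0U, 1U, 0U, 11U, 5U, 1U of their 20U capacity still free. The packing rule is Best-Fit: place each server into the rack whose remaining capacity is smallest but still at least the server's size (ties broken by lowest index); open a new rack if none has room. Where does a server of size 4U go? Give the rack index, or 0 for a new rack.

Racks with room: rack 4 (11U), rack 5 (5U).
Tightest fit is rack 5 with 5U free.

5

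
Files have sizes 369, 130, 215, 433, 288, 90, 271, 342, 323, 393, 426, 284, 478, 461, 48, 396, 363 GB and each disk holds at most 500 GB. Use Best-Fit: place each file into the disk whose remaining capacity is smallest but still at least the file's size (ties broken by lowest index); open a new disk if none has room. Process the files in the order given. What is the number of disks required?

disk 1: place 369 GB, 131 GB left
disk 1: place 130 GB, 1 GB left
disk 2: place 215 GB, 285 GB left
disk 3: place 433 GB, 67 GB left
disk 4: place 288 GB, 212 GB left
disk 4: place 90 GB, 122 GB left
disk 2: place 271 GB, 14 GB left
disk 5: place 342 GB, 158 GB left
disk 6: place 323 GB, 177 GB left
disk 7: place 393 GB, 107 GB left
disk 8: place 426 GB, 74 GB left
disk 9: place 284 GB, 216 GB left
disk 10: place 478 GB, 22 GB left
disk 11: place 461 GB, 39 GB left
disk 3: place 48 GB, 19 GB left
disk 12: place 396 GB, 104 GB left
disk 13: place 363 GB, 137 GB left
Final disks: [369,130] [215,271] [433,48] [288,90] [342] [323] [393] [426] [284] [478] [461] [396] [363].

13 disks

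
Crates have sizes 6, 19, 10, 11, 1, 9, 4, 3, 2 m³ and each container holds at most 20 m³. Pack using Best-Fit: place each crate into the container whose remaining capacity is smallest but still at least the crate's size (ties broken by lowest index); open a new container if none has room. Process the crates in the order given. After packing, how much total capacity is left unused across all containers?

15

6 m³ → container 1 (remaining 14 m³)
19 m³ → container 2 (remaining 1 m³)
10 m³ → container 1 (remaining 4 m³)
11 m³ → container 3 (remaining 9 m³)
1 m³ → container 2 (remaining 0 m³)
9 m³ → container 3 (remaining 0 m³)
4 m³ → container 1 (remaining 0 m³)
3 m³ → container 4 (remaining 17 m³)
2 m³ → container 4 (remaining 15 m³)
4 containers × 20 m³ = 80 m³; used 65 m³; unused 15 m³.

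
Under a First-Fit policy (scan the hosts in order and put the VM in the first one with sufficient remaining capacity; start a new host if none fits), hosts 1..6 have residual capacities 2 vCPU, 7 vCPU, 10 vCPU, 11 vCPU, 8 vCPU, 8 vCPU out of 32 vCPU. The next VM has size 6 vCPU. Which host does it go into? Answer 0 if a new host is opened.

Hosts with room: host 2 (7 vCPU), host 3 (10 vCPU), host 4 (11 vCPU), host 5 (8 vCPU), host 6 (8 vCPU).
The first with room is host 2.

2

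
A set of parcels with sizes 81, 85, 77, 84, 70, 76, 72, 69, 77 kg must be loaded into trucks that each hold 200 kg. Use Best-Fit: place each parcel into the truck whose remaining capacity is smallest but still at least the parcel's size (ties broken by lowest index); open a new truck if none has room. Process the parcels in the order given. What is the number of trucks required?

5

81 kg → truck 1 (remaining 119 kg)
85 kg → truck 1 (remaining 34 kg)
77 kg → truck 2 (remaining 123 kg)
84 kg → truck 2 (remaining 39 kg)
70 kg → truck 3 (remaining 130 kg)
76 kg → truck 3 (remaining 54 kg)
72 kg → truck 4 (remaining 128 kg)
69 kg → truck 4 (remaining 59 kg)
77 kg → truck 5 (remaining 123 kg)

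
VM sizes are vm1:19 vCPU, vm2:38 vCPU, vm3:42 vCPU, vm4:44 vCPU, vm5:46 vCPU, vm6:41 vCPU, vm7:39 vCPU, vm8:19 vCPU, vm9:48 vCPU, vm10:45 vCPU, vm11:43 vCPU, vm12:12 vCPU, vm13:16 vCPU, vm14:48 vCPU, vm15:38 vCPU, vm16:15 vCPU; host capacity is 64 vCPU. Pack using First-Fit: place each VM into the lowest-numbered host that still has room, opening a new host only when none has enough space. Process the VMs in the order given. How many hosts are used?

vm1 (19 vCPU) → host 1 (remaining 45 vCPU)
vm2 (38 vCPU) → host 1 (remaining 7 vCPU)
vm3 (42 vCPU) → host 2 (remaining 22 vCPU)
vm4 (44 vCPU) → host 3 (remaining 20 vCPU)
vm5 (46 vCPU) → host 4 (remaining 18 vCPU)
vm6 (41 vCPU) → host 5 (remaining 23 vCPU)
vm7 (39 vCPU) → host 6 (remaining 25 vCPU)
vm8 (19 vCPU) → host 2 (remaining 3 vCPU)
vm9 (48 vCPU) → host 7 (remaining 16 vCPU)
vm10 (45 vCPU) → host 8 (remaining 19 vCPU)
vm11 (43 vCPU) → host 9 (remaining 21 vCPU)
vm12 (12 vCPU) → host 3 (remaining 8 vCPU)
vm13 (16 vCPU) → host 4 (remaining 2 vCPU)
vm14 (48 vCPU) → host 10 (remaining 16 vCPU)
vm15 (38 vCPU) → host 11 (remaining 26 vCPU)
vm16 (15 vCPU) → host 5 (remaining 8 vCPU)

11 hosts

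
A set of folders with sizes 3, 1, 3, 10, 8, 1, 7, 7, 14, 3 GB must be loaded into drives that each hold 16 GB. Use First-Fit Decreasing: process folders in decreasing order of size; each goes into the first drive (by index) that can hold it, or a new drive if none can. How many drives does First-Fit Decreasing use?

Sorted descending: 14, 10, 8, 7, 7, 3, 3, 3, 1, 1.
Put 14 GB in drive 1; 2 GB remain.
Put 10 GB in drive 2; 6 GB remain.
Put 8 GB in drive 3; 8 GB remain.
Put 7 GB in drive 3; 1 GB remain.
Put 7 GB in drive 4; 9 GB remain.
Put 3 GB in drive 2; 3 GB remain.
Put 3 GB in drive 2; 0 GB remain.
Put 3 GB in drive 4; 6 GB remain.
Put 1 GB in drive 1; 1 GB remain.
Put 1 GB in drive 1; 0 GB remain.
Final drives: [14,1,1] [10,3,3] [8,7] [7,3].

4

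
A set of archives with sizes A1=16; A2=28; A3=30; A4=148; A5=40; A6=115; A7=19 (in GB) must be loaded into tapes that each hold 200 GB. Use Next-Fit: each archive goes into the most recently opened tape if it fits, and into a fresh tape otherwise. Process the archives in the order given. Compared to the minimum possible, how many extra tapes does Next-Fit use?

1

Next-Fit: [16,28,30] [148,40] [115,19] → 3 tapes.
Total size 396 GB; any packing needs at least ⌈396/200⌉ = 2 tapes.
An optimal packing achieves that bound: [148,30,19] [115,40,28,16] → 2 tapes.
Excess: 3 − 2 = 1.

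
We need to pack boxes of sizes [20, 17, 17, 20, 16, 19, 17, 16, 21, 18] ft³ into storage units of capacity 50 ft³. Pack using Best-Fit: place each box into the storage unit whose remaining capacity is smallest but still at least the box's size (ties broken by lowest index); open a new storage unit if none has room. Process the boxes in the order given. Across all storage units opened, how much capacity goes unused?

69

20 ft³ → storage unit 1 (remaining 30 ft³)
17 ft³ → storage unit 1 (remaining 13 ft³)
17 ft³ → storage unit 2 (remaining 33 ft³)
20 ft³ → storage unit 2 (remaining 13 ft³)
16 ft³ → storage unit 3 (remaining 34 ft³)
19 ft³ → storage unit 3 (remaining 15 ft³)
17 ft³ → storage unit 4 (remaining 33 ft³)
16 ft³ → storage unit 4 (remaining 17 ft³)
21 ft³ → storage unit 5 (remaining 29 ft³)
18 ft³ → storage unit 5 (remaining 11 ft³)
5 storage units × 50 ft³ = 250 ft³; used 181 ft³; unused 69 ft³.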